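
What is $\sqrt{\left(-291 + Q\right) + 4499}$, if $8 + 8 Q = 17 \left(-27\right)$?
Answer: $\frac{\sqrt{66394}}{4} \approx 64.418$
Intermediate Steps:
$Q = - \frac{467}{8}$ ($Q = -1 + \frac{17 \left(-27\right)}{8} = -1 + \frac{1}{8} \left(-459\right) = -1 - \frac{459}{8} = - \frac{467}{8} \approx -58.375$)
$\sqrt{\left(-291 + Q\right) + 4499} = \sqrt{\left(-291 - \frac{467}{8}\right) + 4499} = \sqrt{- \frac{2795}{8} + 4499} = \sqrt{\frac{33197}{8}} = \frac{\sqrt{66394}}{4}$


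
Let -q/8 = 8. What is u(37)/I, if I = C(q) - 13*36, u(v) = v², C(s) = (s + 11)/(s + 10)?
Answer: -73926/25219 ≈ -2.9314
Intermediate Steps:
q = -64 (q = -8*8 = -64)
C(s) = (11 + s)/(10 + s)
I = -25219/54 (I = (11 - 64)/(10 - 64) - 13*36 = -53/(-54) - 468 = -1/54*(-53) - 468 = 53/54 - 468 = -25219/54 ≈ -467.02)
u(37)/I = 37²/(-25219/54) = 1369*(-54/25219) = -73926/25219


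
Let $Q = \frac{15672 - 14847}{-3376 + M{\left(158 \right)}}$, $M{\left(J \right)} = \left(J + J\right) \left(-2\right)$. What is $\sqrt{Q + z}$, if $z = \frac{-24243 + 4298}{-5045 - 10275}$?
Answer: $\frac{\sqrt{17935879659}}{127922} \approx 1.0469$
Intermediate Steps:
$M{\left(J \right)} = - 4 J$ ($M{\left(J \right)} = 2 J \left(-2\right) = - 4 J$)
$z = \frac{3989}{3064}$ ($z = - \frac{19945}{-15320} = \left(-19945\right) \left(- \frac{1}{15320}\right) = \frac{3989}{3064} \approx 1.3019$)
$Q = - \frac{275}{1336}$ ($Q = \frac{15672 - 14847}{-3376 - 632} = \frac{825}{-3376 - 632} = \frac{825}{-4008} = 825 \left(- \frac{1}{4008}\right) = - \frac{275}{1336} \approx -0.20584$)
$\sqrt{Q + z} = \sqrt{- \frac{275}{1336} + \frac{3989}{3064}} = \sqrt{\frac{280419}{255844}} = \frac{\sqrt{17935879659}}{127922}$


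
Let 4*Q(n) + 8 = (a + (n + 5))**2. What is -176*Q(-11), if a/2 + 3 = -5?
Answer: -20944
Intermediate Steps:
a = -16 (a = -6 + 2*(-5) = -6 - 10 = -16)
Q(n) = -2 + (-11 + n)**2/4 (Q(n) = -2 + (-16 + (n + 5))**2/4 = -2 + (-16 + (5 + n))**2/4 = -2 + (-11 + n)**2/4)
-176*Q(-11) = -176*(-2 + (-11 - 11)**2/4) = -176*(-2 + (1/4)*(-22)**2) = -176*(-2 + (1/4)*484) = -176*(-2 + 121) = -176*119 = -20944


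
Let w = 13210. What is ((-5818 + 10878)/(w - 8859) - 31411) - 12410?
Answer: -190660111/4351 ≈ -43820.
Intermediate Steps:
((-5818 + 10878)/(w - 8859) - 31411) - 12410 = ((-5818 + 10878)/(13210 - 8859) - 31411) - 12410 = (5060/4351 - 31411) - 12410 = -136664201/4351 - 12410 = -190660111/4351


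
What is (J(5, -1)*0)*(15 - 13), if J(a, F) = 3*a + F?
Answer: 0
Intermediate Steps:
J(a, F) = F + 3*a
(J(5, -1)*0)*(15 - 13) = ((-1 + 3*5)*0)*(15 - 13) = ((-1 + 15)*0)*2 = (14*0)*2 = 0*2 = 0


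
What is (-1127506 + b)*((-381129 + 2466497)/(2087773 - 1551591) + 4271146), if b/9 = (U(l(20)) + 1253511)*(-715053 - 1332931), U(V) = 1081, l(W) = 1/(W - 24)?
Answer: -26478821449992328309702260/268091 ≈ -9.8768e+19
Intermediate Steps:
l(W) = 1/(-24 + W)
b = -23124459082752 (b = 9*((1081 + 1253511)*(-715053 - 1332931)) = 9*(1254592*(-2047984)) = 9*(-2569384342528) = -23124459082752)
(-1127506 + b)*((-381129 + 2466497)/(2087773 - 1551591) + 4271146) = (-1127506 - 23124459082752)*((-381129 + 2466497)/(2087773 - 1551591) + 4271146) = -23124460210258*(2085368/536182 + 4271146) = -23124460210258*(2085368*(1/536182) + 4271146) = -23124460210258*(1042684/268091 + 4271146) = -23124460210258*1145056844970/268091 = -26478821449992328309702260/268091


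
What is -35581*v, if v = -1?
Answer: 35581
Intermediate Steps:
-35581*v = -35581*(-1) = 35581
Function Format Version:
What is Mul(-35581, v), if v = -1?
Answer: 35581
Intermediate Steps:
Mul(-35581, v) = Mul(-35581, -1) = 35581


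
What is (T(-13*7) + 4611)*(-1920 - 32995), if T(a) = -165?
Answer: -155232090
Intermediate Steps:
(T(-13*7) + 4611)*(-1920 - 32995) = (-165 + 4611)*(-1920 - 32995) = 4446*(-34915) = -155232090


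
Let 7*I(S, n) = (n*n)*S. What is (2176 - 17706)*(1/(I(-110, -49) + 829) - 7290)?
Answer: 4177698759230/36901 ≈ 1.1321e+8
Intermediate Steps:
I(S, n) = S*n²/7 (I(S, n) = ((n*n)*S)/7 = (n²*S)/7 = (S*n²)/7 = S*n²/7)
(2176 - 17706)*(1/(I(-110, -49) + 829) - 7290) = (2176 - 17706)*(1/((⅐)*(-110)*(-49)² + 829) - 7290) = -15530*(1/((⅐)*(-110)*2401 + 829) - 7290) = -15530*(1/(-37730 + 829) - 7290) = -15530*(1/(-36901) - 7290) = -15530*(-1/36901 - 7290) = -15530*(-269008291/36901) = 4177698759230/36901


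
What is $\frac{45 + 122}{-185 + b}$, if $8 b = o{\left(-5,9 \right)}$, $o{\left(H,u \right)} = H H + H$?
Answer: $- \frac{334}{365} \approx -0.91507$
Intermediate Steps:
$o{\left(H,u \right)} = H + H^{2}$ ($o{\left(H,u \right)} = H^{2} + H = H + H^{2}$)
$b = \frac{5}{2}$ ($b = \frac{\left(-5\right) \left(1 - 5\right)}{8} = \frac{\left(-5\right) \left(-4\right)}{8} = \frac{1}{8} \cdot 20 = \frac{5}{2} \approx 2.5$)
$\frac{45 + 122}{-185 + b} = \frac{45 + 122}{-185 + \frac{5}{2}} = \frac{167}{- \frac{365}{2}} = 167 \left(- \frac{2}{365}\right) = - \frac{334}{365}$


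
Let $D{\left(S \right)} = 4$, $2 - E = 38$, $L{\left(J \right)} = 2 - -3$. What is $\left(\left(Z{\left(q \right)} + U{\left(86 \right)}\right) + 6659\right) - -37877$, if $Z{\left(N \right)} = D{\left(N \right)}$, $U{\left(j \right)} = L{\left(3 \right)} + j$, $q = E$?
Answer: $44631$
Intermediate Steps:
$L{\left(J \right)} = 5$ ($L{\left(J \right)} = 2 + 3 = 5$)
$E = -36$ ($E = 2 - 38 = -36$)
$q = -36$
$U{\left(j \right)} = 5 + j$
$Z{\left(N \right)} = 4$
$\left(\left(Z{\left(q \right)} + U{\left(86 \right)}\right) + 6659\right) - -37877 = \left(\left(4 + \left(5 + 86\right)\right) + 6659\right) - -37877 = \left(\left(4 + 91\right) + 6659\right) + 37877 = \left(95 + 6659\right) + 37877 = 6754 + 37877 = 44631$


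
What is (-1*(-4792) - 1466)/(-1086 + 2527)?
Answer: 3326/1441 ≈ 2.3081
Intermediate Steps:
(-1*(-4792) - 1466)/(-1086 + 2527) = (4792 - 1466)/1441 = 3326*(1/1441) = 3326/1441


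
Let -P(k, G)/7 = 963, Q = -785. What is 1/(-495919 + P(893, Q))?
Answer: -1/502660 ≈ -1.9894e-6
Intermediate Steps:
P(k, G) = -6741 (P(k, G) = -7*963 = -6741)
1/(-495919 + P(893, Q)) = 1/(-495919 - 6741) = 1/(-502660) = -1/502660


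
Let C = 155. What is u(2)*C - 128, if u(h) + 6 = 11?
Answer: 647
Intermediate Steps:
u(h) = 5 (u(h) = -6 + 11 = 5)
u(2)*C - 128 = 5*155 - 128 = 775 - 128 = 647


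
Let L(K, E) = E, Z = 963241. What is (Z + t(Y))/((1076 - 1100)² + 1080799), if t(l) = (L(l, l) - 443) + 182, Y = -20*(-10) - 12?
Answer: 963168/1081375 ≈ 0.89069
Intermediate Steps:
Y = 188 (Y = 200 - 12 = 188)
t(l) = -261 + l (t(l) = (l - 443) + 182 = (-443 + l) + 182 = -261 + l)
(Z + t(Y))/((1076 - 1100)² + 1080799) = (963241 + (-261 + 188))/((1076 - 1100)² + 1080799) = (963241 - 73)/((-24)² + 1080799) = 963168/(576 + 1080799) = 963168/1081375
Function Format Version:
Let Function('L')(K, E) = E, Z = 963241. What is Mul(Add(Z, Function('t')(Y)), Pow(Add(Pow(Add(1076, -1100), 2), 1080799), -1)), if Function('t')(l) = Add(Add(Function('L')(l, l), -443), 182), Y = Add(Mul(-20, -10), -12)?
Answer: Rational(963168, 1081375) ≈ 0.89069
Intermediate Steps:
Y = 188 (Y = Add(200, -12) = 188)
Function('t')(l) = Add(-261, l) (Function('t')(l) = Add(Add(l, -443), 182) = Add(Add(-443, l), 182) = Add(-261, l))
Mul(Add(Z, Function('t')(Y)), Pow(Add(Pow(Add(1076, -1100), 2), 1080799), -1)) = Mul(Add(963241, Add(-261, 188)), Pow(Add(Pow(Add(1076, -1100), 2), 1080799), -1)) = Mul(Add(963241, -73), Pow(Add(Pow(-24, 2), 1080799), -1)) = Mul(963168, Pow(Add(576, 1080799), -1)) = Mul(963168, Pow(1081375, -1)) = Mul(963168, Rational(1, 1081375)) = Rational(963168, 1081375)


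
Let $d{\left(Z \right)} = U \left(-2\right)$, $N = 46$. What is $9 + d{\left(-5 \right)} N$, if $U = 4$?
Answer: $-359$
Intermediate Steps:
$d{\left(Z \right)} = -8$ ($d{\left(Z \right)} = 4 \left(-2\right) = -8$)
$9 + d{\left(-5 \right)} N = 9 - 368 = -359$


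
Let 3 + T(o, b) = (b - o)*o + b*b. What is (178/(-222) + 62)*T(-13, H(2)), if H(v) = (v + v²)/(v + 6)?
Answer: -19692907/1776 ≈ -11088.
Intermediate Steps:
H(v) = (v + v²)/(6 + v)
T(o, b) = -3 + b² + o*(b - o) (T(o, b) = -3 + ((b - o)*o + b*b) = -3 + (o*(b - o) + b²) = -3 + (b² + o*(b - o)) = -3 + b² + o*(b - o))
(178/(-222) + 62)*T(-13, H(2)) = (178/(-222) + 62)*(-3 + (2*(1 + 2)/(6 + 2))² - 1*(-13)² + (2*(1 + 2)/(6 + 2))*(-13)) = (178*(-1/222) + 62)*(-3 + (2*3/8)² - 1*169 + (2*3/8)*(-13)) = (-89/111 + 62)*(-3 + (2*(⅛)*3)² - 169 + (2*(⅛)*3)*(-13)) = 6793*(-3 + (¾)² - 169 + (¾)*(-13))/111 = 6793*(-3 + 9/16 - 169 - 39/4)/111 = (6793/111)*(-2899/16) = -19692907/1776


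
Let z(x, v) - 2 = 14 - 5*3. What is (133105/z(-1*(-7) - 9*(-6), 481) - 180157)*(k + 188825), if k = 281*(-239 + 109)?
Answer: -7165784340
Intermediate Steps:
k = -36530 (k = 281*(-130) = -36530)
z(x, v) = 1 (z(x, v) = 2 + (14 - 5*3) = 2 + (14 - 15) = 2 - 1 = 1)
(133105/z(-1*(-7) - 9*(-6), 481) - 180157)*(k + 188825) = (133105/1 - 180157)*(-36530 + 188825) = (133105*1 - 180157)*152295 = (133105 - 180157)*152295 = -47052*152295 = -7165784340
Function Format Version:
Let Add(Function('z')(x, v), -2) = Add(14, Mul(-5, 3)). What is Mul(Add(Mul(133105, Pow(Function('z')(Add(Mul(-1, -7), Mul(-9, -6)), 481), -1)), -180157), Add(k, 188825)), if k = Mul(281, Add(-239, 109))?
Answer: -7165784340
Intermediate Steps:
k = -36530 (k = Mul(281, -130) = -36530)
Function('z')(x, v) = 1 (Function('z')(x, v) = Add(2, Add(14, Mul(-5, 3))) = Add(2, Add(14, -15)) = Add(2, -1) = 1)
Mul(Add(Mul(133105, Pow(Function('z')(Add(Mul(-1, -7), Mul(-9, -6)), 481), -1)), -180157), Add(k, 188825)) = Mul(Add(Mul(133105, Pow(1, -1)), -180157), Add(-36530, 188825)) = Mul(Add(Mul(133105, 1), -180157), 152295) = Mul(Add(133105, -180157), 152295) = Mul(-47052, 152295) = -7165784340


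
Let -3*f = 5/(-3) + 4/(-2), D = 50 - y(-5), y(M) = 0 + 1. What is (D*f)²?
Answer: 290521/81 ≈ 3586.7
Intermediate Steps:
y(M) = 1
D = 49 (D = 50 - 1*1 = 50 - 1 = 49)
f = 11/9 (f = -(5/(-3) + 4/(-2))/3 = -(5*(-⅓) + 4*(-½))/3 = -(-5/3 - 2)/3 = -⅓*(-11/3) = 11/9 ≈ 1.2222)
(D*f)² = (49*(11/9))² = (539/9)² = 290521/81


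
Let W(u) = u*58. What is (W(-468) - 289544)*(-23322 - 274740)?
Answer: 94392658656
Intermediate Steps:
W(u) = 58*u
(W(-468) - 289544)*(-23322 - 274740) = (58*(-468) - 289544)*(-23322 - 274740) = (-27144 - 289544)*(-298062) = -316688*(-298062) = 94392658656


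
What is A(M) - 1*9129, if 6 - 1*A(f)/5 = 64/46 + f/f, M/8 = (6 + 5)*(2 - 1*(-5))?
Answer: -209552/23 ≈ -9111.0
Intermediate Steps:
M = 616 (M = 8*((6 + 5)*(2 - 1*(-5))) = 8*(11*(2 + 5)) = 8*(11*7) = 8*77 = 616)
A(f) = 415/23 (A(f) = 30 - 5*(64/46 + f/f) = 30 - 5*(64*(1/46) + 1) = 30 - 5*(32/23 + 1) = 30 - 5*55/23 = 30 - 275/23 = 415/23)
A(M) - 1*9129 = 415/23 - 1*9129 = 415/23 - 9129 = -209552/23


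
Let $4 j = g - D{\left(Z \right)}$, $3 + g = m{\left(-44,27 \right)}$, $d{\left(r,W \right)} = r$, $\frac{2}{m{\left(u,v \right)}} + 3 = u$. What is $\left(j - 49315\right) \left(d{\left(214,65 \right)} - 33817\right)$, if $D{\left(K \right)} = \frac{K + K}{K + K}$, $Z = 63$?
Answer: $\frac{155773595115}{94} \approx 1.6572 \cdot 10^{9}$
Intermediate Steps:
$m{\left(u,v \right)} = \frac{2}{-3 + u}$
$D{\left(K \right)} = 1$ ($D{\left(K \right)} = \frac{2 K}{2 K} = 2 K \frac{1}{2 K} = 1$)
$g = - \frac{143}{47}$ ($g = -3 + \frac{2}{-3 - 44} = -3 + \frac{2}{-47} = -3 + 2 \left(- \frac{1}{47}\right) = -3 - \frac{2}{47} = - \frac{143}{47} \approx -3.0426$)
$j = - \frac{95}{94}$ ($j = \frac{- \frac{143}{47} - 1}{4} = \frac{1}{4} \left(- \frac{190}{47}\right) = - \frac{95}{94} \approx -1.0106$)
$\left(j - 49315\right) \left(d{\left(214,65 \right)} - 33817\right) = \left(- \frac{95}{94} - 49315\right) \left(214 - 33817\right) = \left(- \frac{4635705}{94}\right) \left(-33603\right) = \frac{155773595115}{94}$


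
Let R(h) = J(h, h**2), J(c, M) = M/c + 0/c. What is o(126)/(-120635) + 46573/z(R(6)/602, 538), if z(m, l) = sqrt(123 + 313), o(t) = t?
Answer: -126/120635 + 46573*sqrt(109)/218 ≈ 2230.4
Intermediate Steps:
J(c, M) = M/c (J(c, M) = M/c + 0 = M/c)
R(h) = h (R(h) = h**2/h = h)
z(m, l) = 2*sqrt(109) (z(m, l) = sqrt(436) = 2*sqrt(109))
o(126)/(-120635) + 46573/z(R(6)/602, 538) = 126/(-120635) + 46573/((2*sqrt(109))) = 126*(-1/120635) + 46573*(sqrt(109)/218) = -126/120635 + 46573*sqrt(109)/218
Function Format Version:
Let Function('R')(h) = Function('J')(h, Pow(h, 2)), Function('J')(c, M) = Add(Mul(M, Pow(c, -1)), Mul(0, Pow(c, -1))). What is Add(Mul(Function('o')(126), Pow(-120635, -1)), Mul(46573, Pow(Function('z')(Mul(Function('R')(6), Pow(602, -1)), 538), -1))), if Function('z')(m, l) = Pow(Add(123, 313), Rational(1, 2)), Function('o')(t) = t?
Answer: Add(Rational(-126, 120635), Mul(Rational(46573, 218), Pow(109, Rational(1, 2)))) ≈ 2230.4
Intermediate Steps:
Function('J')(c, M) = Mul(M, Pow(c, -1)) (Function('J')(c, M) = Add(Mul(M, Pow(c, -1)), 0) = Mul(M, Pow(c, -1)))
Function('R')(h) = h (Function('R')(h) = Mul(Pow(h, 2), Pow(h, -1)) = h)
Function('z')(m, l) = Mul(2, Pow(109, Rational(1, 2))) (Function('z')(m, l) = Pow(436, Rational(1, 2)) = Mul(2, Pow(109, Rational(1, 2))))
Add(Mul(Function('o')(126), Pow(-120635, -1)), Mul(46573, Pow(Function('z')(Mul(Function('R')(6), Pow(602, -1)), 538), -1))) = Add(Mul(126, Pow(-120635, -1)), Mul(46573, Pow(Mul(2, Pow(109, Rational(1, 2))), -1))) = Add(Mul(126, Rational(-1, 120635)), Mul(46573, Mul(Rational(1, 218), Pow(109, Rational(1, 2))))) = Add(Rational(-126, 120635), Mul(Rational(46573, 218), Pow(109, Rational(1, 2))))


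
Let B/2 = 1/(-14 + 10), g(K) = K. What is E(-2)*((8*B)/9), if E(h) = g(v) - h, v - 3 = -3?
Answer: -8/9 ≈ -0.88889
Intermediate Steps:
v = 0 (v = 3 - 3 = 0)
B = -½ (B = 2/(-14 + 10) = 2/(-4) = 2*(-¼) = -½ ≈ -0.50000)
E(h) = -h (E(h) = 0 - h = -h)
E(-2)*((8*B)/9) = (-1*(-2))*((8*(-½))/9) = 2*(-4*⅑) = 2*(-4/9) = -8/9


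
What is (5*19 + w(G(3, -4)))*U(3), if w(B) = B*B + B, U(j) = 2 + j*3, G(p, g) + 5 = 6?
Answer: 1067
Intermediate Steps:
G(p, g) = 1 (G(p, g) = -5 + 6 = 1)
U(j) = 2 + 3*j
w(B) = B + B² (w(B) = B² + B = B + B²)
(5*19 + w(G(3, -4)))*U(3) = (5*19 + 1*(1 + 1))*(2 + 3*3) = (95 + 1*2)*(2 + 9) = (95 + 2)*11 = 97*11 = 1067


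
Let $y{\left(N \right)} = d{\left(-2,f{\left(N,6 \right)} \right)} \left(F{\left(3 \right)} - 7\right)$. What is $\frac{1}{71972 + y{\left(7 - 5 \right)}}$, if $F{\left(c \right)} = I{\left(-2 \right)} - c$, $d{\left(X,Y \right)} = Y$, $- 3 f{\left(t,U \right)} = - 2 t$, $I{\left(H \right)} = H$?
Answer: $\frac{1}{71956} \approx 1.3897 \cdot 10^{-5}$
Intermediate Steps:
$f{\left(t,U \right)} = \frac{2 t}{3}$ ($f{\left(t,U \right)} = - \frac{\left(-2\right) t}{3} = \frac{2 t}{3}$)
$F{\left(c \right)} = -2 - c$
$y{\left(N \right)} = - 8 N$ ($y{\left(N \right)} = \frac{2 N}{3} \left(\left(-2 - 3\right) - 7\right) = \frac{2 N}{3} \left(-5 - 7\right) = \frac{2 N}{3} \left(-12\right) = - 8 N$)
$\frac{1}{71972 + y{\left(7 - 5 \right)}} = \frac{1}{71972 - 8 \left(7 - 5\right)} = \frac{1}{71972 - 16} = \frac{1}{71956}$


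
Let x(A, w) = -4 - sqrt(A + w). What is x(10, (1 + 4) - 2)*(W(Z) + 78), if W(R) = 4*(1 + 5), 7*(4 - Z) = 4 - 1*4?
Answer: -408 - 102*sqrt(13) ≈ -775.77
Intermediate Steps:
Z = 4 (Z = 4 - (4 - 1*4)/7 = 4 - (4 - 4)/7 = 4 - 1/7*0 = 4 + 0 = 4)
W(R) = 24 (W(R) = 4*6 = 24)
x(10, (1 + 4) - 2)*(W(Z) + 78) = (-4 - sqrt(10 + ((1 + 4) - 2)))*(24 + 78) = (-4 - sqrt(10 + (5 - 2)))*102 = (-4 - sqrt(10 + 3))*102 = (-4 - sqrt(13))*102 = -408 - 102*sqrt(13)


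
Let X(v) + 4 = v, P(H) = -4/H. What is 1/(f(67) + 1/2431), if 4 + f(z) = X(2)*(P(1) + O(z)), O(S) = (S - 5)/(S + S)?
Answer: 162877/500853 ≈ 0.32520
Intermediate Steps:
O(S) = (-5 + S)/(2*S) (O(S) = (-5 + S)/((2*S)) = (-5 + S)*(1/(2*S)) = (-5 + S)/(2*S))
X(v) = -4 + v
f(z) = 4 - (-5 + z)/z (f(z) = -4 + (-4 + 2)*(-4/1 + (-5 + z)/(2*z)) = -4 - 2*(-4*1 + (-5 + z)/(2*z)) = -4 - 2*(-4 + (-5 + z)/(2*z)) = -4 + (8 - (-5 + z)/z) = 4 - (-5 + z)/z)
1/(f(67) + 1/2431) = 1/((3 + 5/67) + 1/2431) = 1/(206/67 + 1/2431) = 1/(500853/162877) = 162877/500853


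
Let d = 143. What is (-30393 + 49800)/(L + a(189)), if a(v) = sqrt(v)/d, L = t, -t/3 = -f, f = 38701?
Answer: 5119545569281/30627845583028 - 925067*sqrt(21)/30627845583028 ≈ 0.16715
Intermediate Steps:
t = 116103 (t = -(-3)*38701 = -3*(-38701) = 116103)
L = 116103
a(v) = sqrt(v)/143
(-30393 + 49800)/(L + a(189)) = (-30393 + 49800)/(116103 + sqrt(189)/143) = 19407/(116103 + (3*sqrt(21))/143) = 19407/(116103 + 3*sqrt(21)/143)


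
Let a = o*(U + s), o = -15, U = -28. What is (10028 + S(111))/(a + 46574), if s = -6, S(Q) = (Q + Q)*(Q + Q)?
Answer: 14828/11771 ≈ 1.2597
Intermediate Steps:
S(Q) = 4*Q² (S(Q) = (2*Q)*(2*Q) = 4*Q²)
a = 510 (a = -15*(-28 - 6) = -15*(-34) = 510)
(10028 + S(111))/(a + 46574) = (10028 + 4*111²)/(510 + 46574) = (10028 + 4*12321)/47084 = (10028 + 49284)*(1/47084) = 59312*(1/47084) = 14828/11771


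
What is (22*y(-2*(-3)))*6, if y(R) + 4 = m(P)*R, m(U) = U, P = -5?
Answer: -4488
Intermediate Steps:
y(R) = -4 - 5*R
(22*y(-2*(-3)))*6 = (22*(-4 - (-10)*(-3)))*6 = (22*(-4 - 5*6))*6 = (22*(-4 - 30))*6 = (22*(-34))*6 = -748*6 = -4488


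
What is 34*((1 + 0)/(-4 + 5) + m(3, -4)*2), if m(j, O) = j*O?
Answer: -782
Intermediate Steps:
m(j, O) = O*j
34*((1 + 0)/(-4 + 5) + m(3, -4)*2) = 34*((1 + 0)/(-4 + 5) - 4*3*2) = 34*(1/1 - 12*2) = 34*(1*1 - 24) = 34*(1 - 24) = 34*(-23) = -782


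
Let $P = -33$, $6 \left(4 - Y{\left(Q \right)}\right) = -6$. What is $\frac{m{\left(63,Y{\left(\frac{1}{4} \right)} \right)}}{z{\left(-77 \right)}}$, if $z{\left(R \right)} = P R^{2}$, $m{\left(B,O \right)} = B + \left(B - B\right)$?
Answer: $- \frac{3}{9317} \approx -0.00032199$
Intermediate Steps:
$Y{\left(Q \right)} = 5$ ($Y{\left(Q \right)} = 4 - -1 = 4 + 1 = 5$)
$m{\left(B,O \right)} = B$ ($m{\left(B,O \right)} = B + 0 = B$)
$z{\left(R \right)} = - 33 R^{2}$
$\frac{m{\left(63,Y{\left(\frac{1}{4} \right)} \right)}}{z{\left(-77 \right)}} = \frac{63}{\left(-33\right) \left(-77\right)^{2}} = \frac{63}{\left(-33\right) 5929} = \frac{63}{-195657} = 63 \left(- \frac{1}{195657}\right) = - \frac{3}{9317}$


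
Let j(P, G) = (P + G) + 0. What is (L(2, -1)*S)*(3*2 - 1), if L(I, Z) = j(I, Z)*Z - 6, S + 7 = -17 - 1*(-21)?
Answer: 105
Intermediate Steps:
j(P, G) = G + P (j(P, G) = (G + P) + 0 = G + P)
S = -3 (S = -7 + (-17 - 1*(-21)) = -7 + (-17 + 21) = -7 + 4 = -3)
L(I, Z) = -6 + Z*(I + Z) (L(I, Z) = (Z + I)*Z - 6 = (I + Z)*Z - 6 = Z*(I + Z) - 6 = -6 + Z*(I + Z))
(L(2, -1)*S)*(3*2 - 1) = ((-6 - (2 - 1))*(-3))*(3*2 - 1) = ((-6 - 1*1)*(-3))*(6 - 1) = ((-6 - 1)*(-3))*5 = -7*(-3)*5 = 21*5 = 105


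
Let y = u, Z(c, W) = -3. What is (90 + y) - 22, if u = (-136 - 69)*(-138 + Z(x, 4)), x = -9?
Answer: 28973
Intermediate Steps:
u = 28905 (u = (-136 - 69)*(-138 - 3) = -205*(-141) = 28905)
y = 28905
(90 + y) - 22 = (90 + 28905) - 22 = 28995 - 22 = 28973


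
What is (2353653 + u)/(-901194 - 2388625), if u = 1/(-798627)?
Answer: -1879690834430/2627338278513 ≈ -0.71544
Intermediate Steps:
u = -1/798627 ≈ -1.2521e-6
(2353653 + u)/(-901194 - 2388625) = (2353653 - 1/798627)/(-901194 - 2388625) = (1879690834430/798627)/(-3289819) = (1879690834430/798627)*(-1/3289819) = -1879690834430/2627338278513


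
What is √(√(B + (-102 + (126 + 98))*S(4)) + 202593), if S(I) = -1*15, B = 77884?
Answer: √(202593 + √76054) ≈ 450.41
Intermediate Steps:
S(I) = -15
√(√(B + (-102 + (126 + 98))*S(4)) + 202593) = √(√(77884 + (-102 + (126 + 98))*(-15)) + 202593) = √(√(77884 + (-102 + 224)*(-15)) + 202593) = √(√(77884 + 122*(-15)) + 202593) = √(√(77884 - 1830) + 202593) = √(√76054 + 202593) = √(202593 + √76054)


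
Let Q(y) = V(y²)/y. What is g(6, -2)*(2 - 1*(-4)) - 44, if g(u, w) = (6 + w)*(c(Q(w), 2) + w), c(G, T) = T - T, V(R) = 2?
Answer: -92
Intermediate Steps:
Q(y) = 2/y
c(G, T) = 0
g(u, w) = w*(6 + w) (g(u, w) = (6 + w)*(0 + w) = (6 + w)*w = w*(6 + w))
g(6, -2)*(2 - 1*(-4)) - 44 = (-2*(6 - 2))*(2 - 1*(-4)) - 44 = (-2*4)*(2 + 4) - 44 = -8*6 - 44 = -48 - 44 = -92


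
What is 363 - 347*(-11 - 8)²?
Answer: -124904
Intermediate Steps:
363 - 347*(-11 - 8)² = 363 - 347*(-19)² = 363 - 347*361 = 363 - 125267 = -124904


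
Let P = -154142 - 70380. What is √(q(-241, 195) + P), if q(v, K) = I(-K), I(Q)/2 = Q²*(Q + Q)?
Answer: 7*I*√609878 ≈ 5466.6*I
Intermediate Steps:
I(Q) = 4*Q³ (I(Q) = 2*(Q²*(Q + Q)) = 2*(Q²*(2*Q)) = 2*(2*Q³) = 4*Q³)
q(v, K) = -4*K³ (q(v, K) = 4*(-K)³ = 4*(-K³) = -4*K³)
P = -224522
√(q(-241, 195) + P) = √(-4*195³ - 224522) = √(-4*7414875 - 224522) = √(-29659500 - 224522) = √(-29884022) = 7*I*√609878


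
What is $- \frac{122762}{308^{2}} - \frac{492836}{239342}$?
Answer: $- \frac{19033624227}{5676234872} \approx -3.3532$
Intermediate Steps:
$- \frac{122762}{308^{2}} - \frac{492836}{239342} = - \frac{122762}{94864} - \frac{246418}{119671} = \left(-122762\right) \frac{1}{94864} - \frac{246418}{119671} = - \frac{61381}{47432} - \frac{246418}{119671} = - \frac{19033624227}{5676234872}$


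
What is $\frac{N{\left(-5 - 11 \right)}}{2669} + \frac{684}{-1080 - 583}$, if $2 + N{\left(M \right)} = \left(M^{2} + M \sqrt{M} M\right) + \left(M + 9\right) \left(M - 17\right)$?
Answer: $- \frac{1019041}{4438547} + \frac{1024 i}{2669} \approx -0.22959 + 0.38366 i$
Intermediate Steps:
$N{\left(M \right)} = -2 + M^{2} + M^{\frac{5}{2}} + \left(-17 + M\right) \left(9 + M\right)$ ($N{\left(M \right)} = -2 + \left(\left(M^{2} + M \sqrt{M} M\right) + \left(M + 9\right) \left(M - 17\right)\right) = -2 + \left(\left(M^{2} + M^{\frac{3}{2}} M\right) + \left(9 + M\right) \left(-17 + M\right)\right) = -2 + \left(\left(M^{2} + M^{\frac{5}{2}}\right) + \left(-17 + M\right) \left(9 + M\right)\right) = -2 + \left(M^{2} + M^{\frac{5}{2}} + \left(-17 + M\right) \left(9 + M\right)\right) = -2 + M^{2} + M^{\frac{5}{2}} + \left(-17 + M\right) \left(9 + M\right)$)
$\frac{N{\left(-5 - 11 \right)}}{2669} + \frac{684}{-1080 - 583} = \frac{-155 + \left(-5 - 11\right)^{\frac{5}{2}} - 8 \left(-5 - 11\right) + 2 \left(-5 - 11\right)^{2}}{2669} + \frac{684}{-1080 - 583} = \left(-155 + \left(-16\right)^{\frac{5}{2}} - -128 + 2 \left(-16\right)^{2}\right) \frac{1}{2669} + \frac{684}{-1080 - 583} = \left(-155 + 1024 i + 128 + 2 \cdot 256\right) \frac{1}{2669} + \frac{684}{-1663} = \left(-155 + 1024 i + 128 + 512\right) \frac{1}{2669} + 684 \left(- \frac{1}{1663}\right) = \left(485 + 1024 i\right) \frac{1}{2669} - \frac{684}{1663} = \left(\frac{485}{2669} + \frac{1024 i}{2669}\right) - \frac{684}{1663} = - \frac{1019041}{4438547} + \frac{1024 i}{2669}$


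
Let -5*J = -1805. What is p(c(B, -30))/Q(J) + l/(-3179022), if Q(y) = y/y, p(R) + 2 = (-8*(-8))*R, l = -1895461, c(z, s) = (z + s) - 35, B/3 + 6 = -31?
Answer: -35812966391/3179022 ≈ -11265.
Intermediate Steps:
B = -111 (B = -18 + 3*(-31) = -18 - 93 = -111)
c(z, s) = -35 + s + z (c(z, s) = (s + z) - 35 = -35 + s + z)
J = 361 (J = -1/5*(-1805) = 361)
p(R) = -2 + 64*R (p(R) = -2 + (-8*(-8))*R = -2 + 64*R)
Q(y) = 1
p(c(B, -30))/Q(J) + l/(-3179022) = (-2 + 64*(-35 - 30 - 111))/1 - 1895461/(-3179022) = (-2 + 64*(-176))*1 - 1895461*(-1/3179022) = (-2 - 11264)*1 + 1895461/3179022 = -11266*1 + 1895461/3179022 = -11266 + 1895461/3179022 = -35812966391/3179022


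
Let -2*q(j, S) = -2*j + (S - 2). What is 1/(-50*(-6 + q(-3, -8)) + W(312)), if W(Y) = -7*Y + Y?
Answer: -1/1672 ≈ -0.00059809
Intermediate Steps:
q(j, S) = 1 + j - S/2 (q(j, S) = -(-2*j + (S - 2))/2 = -(-2*j + (-2 + S))/2 = -(-2 + S - 2*j)/2 = 1 + j - S/2)
W(Y) = -6*Y
1/(-50*(-6 + q(-3, -8)) + W(312)) = 1/(-50*(-6 + (1 - 3 - ½*(-8))) - 6*312) = 1/(-50*(-6 + (1 - 3 + 4)) - 1872) = 1/(-50*(-6 + 2) - 1872) = 1/(-50*(-4) - 1872) = 1/(200 - 1872) = 1/(-1672) = -1/1672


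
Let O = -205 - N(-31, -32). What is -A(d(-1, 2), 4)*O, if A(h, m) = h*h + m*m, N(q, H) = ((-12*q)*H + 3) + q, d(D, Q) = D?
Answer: -199359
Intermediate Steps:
N(q, H) = 3 + q - 12*H*q (N(q, H) = (-12*H*q + 3) + q = (3 - 12*H*q) + q = 3 + q - 12*H*q)
A(h, m) = h² + m²
O = 11727 (O = -205 - (3 - 31 - 12*(-32)*(-31)) = -205 - (3 - 31 - 11904) = -205 - 1*(-11932) = -205 + 11932 = 11727)
-A(d(-1, 2), 4)*O = -((-1)² + 4²)*11727 = -(1 + 16)*11727 = -17*11727 = -1*199359 = -199359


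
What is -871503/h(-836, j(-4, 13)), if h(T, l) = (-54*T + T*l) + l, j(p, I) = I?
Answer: -871503/34289 ≈ -25.416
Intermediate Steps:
h(T, l) = l - 54*T + T*l
-871503/h(-836, j(-4, 13)) = -871503/(13 - 54*(-836) - 836*13) = -871503/(13 + 45144 - 10868) = -871503/34289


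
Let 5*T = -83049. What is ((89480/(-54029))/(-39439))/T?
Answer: -447400/176964939309819 ≈ -2.5282e-9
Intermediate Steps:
T = -83049/5 (T = (⅕)*(-83049) = -83049/5 ≈ -16610.)
((89480/(-54029))/(-39439))/T = ((89480/(-54029))/(-39439))/(-83049/5) = ((89480*(-1/54029))*(-1/39439))*(-5/83049) = -89480/54029*(-1/39439)*(-5/83049) = (89480/2130849731)*(-5/83049) = -447400/176964939309819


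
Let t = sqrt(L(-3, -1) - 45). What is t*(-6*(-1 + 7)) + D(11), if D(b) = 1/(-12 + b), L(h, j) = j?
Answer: -1 - 36*I*sqrt(46) ≈ -1.0 - 244.16*I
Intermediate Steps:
t = I*sqrt(46) (t = sqrt(-1 - 45) = sqrt(-46) = I*sqrt(46) ≈ 6.7823*I)
t*(-6*(-1 + 7)) + D(11) = (I*sqrt(46))*(-6*(-1 + 7)) + 1/(-12 + 11) = (I*sqrt(46))*(-6*6) + 1/(-1) = (I*sqrt(46))*(-36) - 1 = -36*I*sqrt(46) - 1 = -1 - 36*I*sqrt(46)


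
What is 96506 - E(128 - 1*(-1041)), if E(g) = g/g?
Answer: 96505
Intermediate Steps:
E(g) = 1
96506 - E(128 - 1*(-1041)) = 96506 - 1*1 = 96506 - 1 = 96505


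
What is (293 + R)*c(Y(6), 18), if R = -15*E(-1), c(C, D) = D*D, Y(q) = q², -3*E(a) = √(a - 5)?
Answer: 94932 + 1620*I*√6 ≈ 94932.0 + 3968.2*I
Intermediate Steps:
E(a) = -√(-5 + a)/3 (E(a) = -√(a - 5)/3 = -√(-5 + a)/3)
c(C, D) = D²
R = 5*I*√6 (R = -(-5)*√(-5 - 1) = -(-5)*√(-6) = -(-5)*I*√6 = 5*I*√6 ≈ 12.247*I)
(293 + R)*c(Y(6), 18) = (293 + 5*I*√6)*18² = (293 + 5*I*√6)*324 = 94932 + 1620*I*√6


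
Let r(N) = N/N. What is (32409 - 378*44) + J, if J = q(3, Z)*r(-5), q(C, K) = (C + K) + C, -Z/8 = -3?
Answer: 15807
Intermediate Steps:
Z = 24 (Z = -8*(-3) = 24)
q(C, K) = K + 2*C
r(N) = 1
J = 30 (J = (24 + 2*3)*1 = (24 + 6)*1 = 30*1 = 30)
(32409 - 378*44) + J = (32409 - 378*44) + 30 = (32409 - 16632) + 30 = 15777 + 30 = 15807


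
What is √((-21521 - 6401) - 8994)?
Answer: 2*I*√9229 ≈ 192.14*I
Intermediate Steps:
√((-21521 - 6401) - 8994) = √(-27922 - 8994) = √(-36916) = 2*I*√9229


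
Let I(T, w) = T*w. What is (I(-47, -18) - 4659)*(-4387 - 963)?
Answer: 20399550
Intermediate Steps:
(I(-47, -18) - 4659)*(-4387 - 963) = (-47*(-18) - 4659)*(-4387 - 963) = (846 - 4659)*(-5350) = -3813*(-5350) = 20399550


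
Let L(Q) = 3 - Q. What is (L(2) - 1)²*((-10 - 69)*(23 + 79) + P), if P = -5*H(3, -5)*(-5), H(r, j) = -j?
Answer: 0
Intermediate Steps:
P = 125 (P = -(-5)*(-5)*(-5) = -5*5*(-5) = -25*(-5) = 125)
(L(2) - 1)²*((-10 - 69)*(23 + 79) + P) = ((3 - 1*2) - 1)²*((-10 - 69)*(23 + 79) + 125) = ((3 - 2) - 1)²*(-79*102 + 125) = (1 - 1)²*(-8058 + 125) = 0²*(-7933) = 0*(-7933) = 0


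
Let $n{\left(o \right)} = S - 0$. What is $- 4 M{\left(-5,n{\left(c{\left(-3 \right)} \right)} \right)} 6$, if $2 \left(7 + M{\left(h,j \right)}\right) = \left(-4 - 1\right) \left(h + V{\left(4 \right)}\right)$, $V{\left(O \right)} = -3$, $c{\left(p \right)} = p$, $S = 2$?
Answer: $-312$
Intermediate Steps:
$n{\left(o \right)} = 2$ ($n{\left(o \right)} = 2 - 0 = 2 + 0 = 2$)
$M{\left(h,j \right)} = \frac{1}{2} - \frac{5 h}{2}$ ($M{\left(h,j \right)} = -7 + \frac{\left(-4 - 1\right) \left(h - 3\right)}{2} = -7 + \frac{\left(-5\right) \left(-3 + h\right)}{2} = -7 + \frac{15 - 5 h}{2} = -7 - \left(- \frac{15}{2} + \frac{5 h}{2}\right) = \frac{1}{2} - \frac{5 h}{2}$)
$- 4 M{\left(-5,n{\left(c{\left(-3 \right)} \right)} \right)} 6 = - 4 \left(\frac{1}{2} - - \frac{25}{2}\right) 6 = - 4 \left(\frac{1}{2} + \frac{25}{2}\right) 6 = \left(-4\right) 13 \cdot 6 = \left(-52\right) 6 = -312$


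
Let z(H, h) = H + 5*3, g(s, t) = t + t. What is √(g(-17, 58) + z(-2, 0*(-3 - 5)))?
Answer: √129 ≈ 11.358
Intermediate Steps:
g(s, t) = 2*t
z(H, h) = 15 + H (z(H, h) = H + 15 = 15 + H)
√(g(-17, 58) + z(-2, 0*(-3 - 5))) = √(2*58 + (15 - 2)) = √(116 + 13) = √129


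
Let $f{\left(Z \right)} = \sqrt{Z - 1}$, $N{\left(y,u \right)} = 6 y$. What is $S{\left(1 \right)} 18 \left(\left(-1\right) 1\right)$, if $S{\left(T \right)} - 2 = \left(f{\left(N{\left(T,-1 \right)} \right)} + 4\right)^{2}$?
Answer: $-414 - 144 \sqrt{5} \approx -735.99$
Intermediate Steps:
$f{\left(Z \right)} = \sqrt{-1 + Z}$
$S{\left(T \right)} = 2 + \left(4 + \sqrt{-1 + 6 T}\right)^{2}$ ($S{\left(T \right)} = 2 + \left(\sqrt{-1 + 6 T} + 4\right)^{2} = 2 + \left(4 + \sqrt{-1 + 6 T}\right)^{2}$)
$S{\left(1 \right)} 18 \left(\left(-1\right) 1\right) = \left(2 + \left(4 + \sqrt{-1 + 6 \cdot 1}\right)^{2}\right) 18 \left(\left(-1\right) 1\right) = \left(2 + \left(4 + \sqrt{-1 + 6}\right)^{2}\right) 18 \left(-1\right) = \left(2 + \left(4 + \sqrt{5}\right)^{2}\right) 18 \left(-1\right) = \left(36 + 18 \left(4 + \sqrt{5}\right)^{2}\right) \left(-1\right) = -36 - 18 \left(4 + \sqrt{5}\right)^{2}$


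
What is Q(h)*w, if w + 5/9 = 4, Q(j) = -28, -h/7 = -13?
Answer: -868/9 ≈ -96.444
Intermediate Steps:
h = 91 (h = -7*(-13) = 91)
w = 31/9 (w = -5/9 + 4 = 31/9 ≈ 3.4444)
Q(h)*w = -28*31/9 = -868/9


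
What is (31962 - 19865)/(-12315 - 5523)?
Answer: -12097/17838 ≈ -0.67816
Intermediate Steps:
(31962 - 19865)/(-12315 - 5523) = 12097/(-17838) = 12097*(-1/17838) = -12097/17838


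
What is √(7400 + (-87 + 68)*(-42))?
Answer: √8198 ≈ 90.543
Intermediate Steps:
√(7400 + (-87 + 68)*(-42)) = √(7400 - 19*(-42)) = √(7400 + 798) = √8198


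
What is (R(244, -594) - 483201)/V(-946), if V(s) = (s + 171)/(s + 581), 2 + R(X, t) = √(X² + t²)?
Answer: -35273819/155 + 146*√103093/155 ≈ -2.2727e+5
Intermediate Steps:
R(X, t) = -2 + √(X² + t²)
V(s) = (171 + s)/(581 + s)
(R(244, -594) - 483201)/V(-946) = ((-2 + √(244² + (-594)²)) - 483201)/(((171 - 946)/(581 - 946))) = ((-2 + √(59536 + 352836)) - 483201)/((-775/(-365))) = ((-2 + √412372) - 483201)/((-1/365*(-775))) = ((-2 + 2*√103093) - 483201)/(155/73) = (-483203 + 2*√103093)*(73/155) = -35273819/155 + 146*√103093/155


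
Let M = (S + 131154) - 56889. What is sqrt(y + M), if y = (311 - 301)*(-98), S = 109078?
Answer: sqrt(182363) ≈ 427.04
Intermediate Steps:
y = -980 (y = 10*(-98) = -980)
M = 183343 (M = (109078 + 131154) - 56889 = 240232 - 56889 = 183343)
sqrt(y + M) = sqrt(-980 + 183343) = sqrt(182363)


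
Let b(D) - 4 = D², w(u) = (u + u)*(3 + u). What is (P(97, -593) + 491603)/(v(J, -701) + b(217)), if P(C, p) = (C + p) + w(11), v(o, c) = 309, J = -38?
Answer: 491415/47402 ≈ 10.367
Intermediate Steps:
w(u) = 2*u*(3 + u) (w(u) = (2*u)*(3 + u) = 2*u*(3 + u))
b(D) = 4 + D²
P(C, p) = 308 + C + p (P(C, p) = (C + p) + 2*11*(3 + 11) = (C + p) + 2*11*14 = (C + p) + 308 = 308 + C + p)
(P(97, -593) + 491603)/(v(J, -701) + b(217)) = ((308 + 97 - 593) + 491603)/(309 + (4 + 217²)) = (-188 + 491603)/(309 + (4 + 47089)) = 491415/(309 + 47093) = 491415/47402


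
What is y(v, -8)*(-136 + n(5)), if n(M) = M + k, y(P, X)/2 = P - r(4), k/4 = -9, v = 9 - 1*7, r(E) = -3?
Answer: -1670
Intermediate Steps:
v = 2 (v = 9 - 7 = 2)
k = -36 (k = 4*(-9) = -36)
y(P, X) = 6 + 2*P (y(P, X) = 2*(P - 1*(-3)) = 2*(P + 3) = 2*(3 + P) = 6 + 2*P)
n(M) = -36 + M (n(M) = M - 36 = -36 + M)
y(v, -8)*(-136 + n(5)) = (6 + 2*2)*(-136 + (-36 + 5)) = (6 + 4)*(-136 - 31) = 10*(-167) = -1670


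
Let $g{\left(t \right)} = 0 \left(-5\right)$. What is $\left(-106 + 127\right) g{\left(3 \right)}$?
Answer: $0$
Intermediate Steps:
$g{\left(t \right)} = 0$
$\left(-106 + 127\right) g{\left(3 \right)} = \left(-106 + 127\right) 0 = 21 \cdot 0 = 0$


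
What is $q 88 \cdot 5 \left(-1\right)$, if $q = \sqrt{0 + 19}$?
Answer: $- 440 \sqrt{19} \approx -1917.9$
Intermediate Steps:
$q = \sqrt{19} \approx 4.3589$
$q 88 \cdot 5 \left(-1\right) = \sqrt{19} \cdot 88 \cdot 5 \left(-1\right) = 88 \sqrt{19} \left(-5\right) = - 440 \sqrt{19}$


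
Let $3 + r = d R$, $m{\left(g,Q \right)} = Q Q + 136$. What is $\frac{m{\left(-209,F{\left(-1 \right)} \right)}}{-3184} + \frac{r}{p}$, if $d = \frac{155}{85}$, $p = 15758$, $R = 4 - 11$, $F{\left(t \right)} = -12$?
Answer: $- \frac{4741337}{53309314} \approx -0.08894$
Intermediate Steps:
$R = -7$ ($R = 4 - 11 = -7$)
$m{\left(g,Q \right)} = 136 + Q^{2}$ ($m{\left(g,Q \right)} = Q^{2} + 136 = 136 + Q^{2}$)
$d = \frac{31}{17}$ ($d = 155 \cdot \frac{1}{85} = \frac{31}{17} \approx 1.8235$)
$r = - \frac{268}{17}$ ($r = -3 + \frac{31}{17} \left(-7\right) = -3 - \frac{217}{17} = - \frac{268}{17} \approx -15.765$)
$\frac{m{\left(-209,F{\left(-1 \right)} \right)}}{-3184} + \frac{r}{p} = \frac{136 + \left(-12\right)^{2}}{-3184} - \frac{268}{17 \cdot 15758} = \left(136 + 144\right) \left(- \frac{1}{3184}\right) - \frac{134}{133943} = 280 \left(- \frac{1}{3184}\right) - \frac{134}{133943} = - \frac{35}{398} - \frac{134}{133943} = - \frac{4741337}{53309314}$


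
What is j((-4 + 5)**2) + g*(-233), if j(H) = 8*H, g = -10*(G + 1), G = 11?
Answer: 27968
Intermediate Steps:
g = -120 (g = -10*(11 + 1) = -10*12 = -120)
j((-4 + 5)**2) + g*(-233) = 8*(-4 + 5)**2 - 120*(-233) = 8*1**2 + 27960 = 8*1 + 27960 = 8 + 27960 = 27968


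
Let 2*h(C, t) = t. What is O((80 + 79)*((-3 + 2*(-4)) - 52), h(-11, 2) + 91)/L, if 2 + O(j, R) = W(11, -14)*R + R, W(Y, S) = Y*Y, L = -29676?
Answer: -5611/14838 ≈ -0.37815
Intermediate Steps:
h(C, t) = t/2
W(Y, S) = Y²
O(j, R) = -2 + 122*R (O(j, R) = -2 + (11²*R + R) = -2 + (121*R + R) = -2 + 122*R)
O((80 + 79)*((-3 + 2*(-4)) - 52), h(-11, 2) + 91)/L = (-2 + 122*((½)*2 + 91))/(-29676) = (-2 + 122*(1 + 91))*(-1/29676) = (-2 + 122*92)*(-1/29676) = (-2 + 11224)*(-1/29676) = 11222*(-1/29676) = -5611/14838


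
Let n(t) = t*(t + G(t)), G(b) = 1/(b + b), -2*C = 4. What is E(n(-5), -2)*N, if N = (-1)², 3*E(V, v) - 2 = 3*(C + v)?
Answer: -10/3 ≈ -3.3333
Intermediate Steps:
C = -2 (C = -½*4 = -2)
G(b) = 1/(2*b)
n(t) = t*(t + 1/(2*t))
E(V, v) = -4/3 + v (E(V, v) = ⅔ + (3*(-2 + v))/3 = ⅔ + (-6 + 3*v)/3 = ⅔ + (-2 + v) = -4/3 + v)
N = 1
E(n(-5), -2)*N = (-4/3 - 2)*1 = -10/3*1 = -10/3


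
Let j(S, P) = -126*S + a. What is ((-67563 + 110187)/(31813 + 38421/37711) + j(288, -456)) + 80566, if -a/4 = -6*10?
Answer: 1669111385438/37491827 ≈ 44519.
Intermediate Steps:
a = 240 (a = -(-24)*10 = -4*(-60) = 240)
j(S, P) = 240 - 126*S (j(S, P) = -126*S + 240 = 240 - 126*S)
((-67563 + 110187)/(31813 + 38421/37711) + j(288, -456)) + 80566 = ((-67563 + 110187)/(31813 + 38421/37711) + (240 - 126*288)) + 80566 = (42624/(31813 + 38421*(1/37711)) + (240 - 36288)) + 80566 = (42624/(31813 + 38421/37711) - 36048) + 80566 = (42624/(1199738464/37711) - 36048) + 80566 = (42624*(37711/1199738464) - 36048) + 80566 = (50231052/37491827 - 36048) + 80566 = -1351455148644/37491827 + 80566 = 1669111385438/37491827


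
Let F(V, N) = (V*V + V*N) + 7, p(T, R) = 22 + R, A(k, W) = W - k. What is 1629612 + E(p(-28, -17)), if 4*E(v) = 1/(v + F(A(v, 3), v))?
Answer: 39110689/24 ≈ 1.6296e+6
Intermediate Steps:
F(V, N) = 7 + V² + N*V (F(V, N) = (V² + N*V) + 7 = 7 + V² + N*V)
E(v) = 1/(4*(7 + v + (3 - v)² + v*(3 - v))) (E(v) = 1/(4*(v + (7 + (3 - v)² + v*(3 - v)))) = 1/(4*(7 + v + (3 - v)² + v*(3 - v))))
1629612 + E(p(-28, -17)) = 1629612 - 1/(-64 + 8*(22 - 17)) = 1629612 - 1/(-64 + 8*5) = 1629612 - 1/(-64 + 40) = 1629612 - 1/(-24) = 1629612 - 1*(-1/24) = 1629612 + 1/24 = 39110689/24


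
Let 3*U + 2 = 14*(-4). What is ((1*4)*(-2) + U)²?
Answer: 6724/9 ≈ 747.11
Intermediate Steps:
U = -58/3 (U = -⅔ + (14*(-4))/3 = -⅔ + (⅓)*(-56) = -⅔ - 56/3 = -58/3 ≈ -19.333)
((1*4)*(-2) + U)² = ((1*4)*(-2) - 58/3)² = (4*(-2) - 58/3)² = (-8 - 58/3)² = (-82/3)² = 6724/9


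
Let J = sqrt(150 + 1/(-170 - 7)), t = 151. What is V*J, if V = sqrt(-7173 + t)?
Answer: I*sqrt(32997592806)/177 ≈ 1026.3*I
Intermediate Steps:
J = sqrt(4699173)/177 (J = sqrt(150 + 1/(-177)) = sqrt(150 - 1/177) = sqrt(26549/177) = sqrt(4699173)/177 ≈ 12.247)
V = I*sqrt(7022) (V = sqrt(-7173 + 151) = sqrt(-7022) = I*sqrt(7022) ≈ 83.797*I)
V*J = (I*sqrt(7022))*(sqrt(4699173)/177) = I*sqrt(32997592806)/177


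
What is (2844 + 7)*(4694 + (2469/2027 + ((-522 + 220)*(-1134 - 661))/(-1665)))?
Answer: 8408929404895/674991 ≈ 1.2458e+7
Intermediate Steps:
(2844 + 7)*(4694 + (2469/2027 + ((-522 + 220)*(-1134 - 661))/(-1665))) = 2851*(4694 + (2469*(1/2027) - 302*(-1795)*(-1/1665))) = 2851*(4694 + (2469/2027 + 542090*(-1/1665))) = 2851*(4694 + (2469/2027 - 108418/333)) = 2851*(4694 - 218941109/674991) = 2851*(2949466645/674991) = 8408929404895/674991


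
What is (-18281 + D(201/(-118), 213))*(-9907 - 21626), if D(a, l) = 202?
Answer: 570085107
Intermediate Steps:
(-18281 + D(201/(-118), 213))*(-9907 - 21626) = (-18281 + 202)*(-9907 - 21626) = -18079*(-31533) = 570085107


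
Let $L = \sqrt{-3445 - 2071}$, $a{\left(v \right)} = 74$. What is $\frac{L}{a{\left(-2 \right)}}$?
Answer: $\frac{i \sqrt{1379}}{37} \approx 1.0036 i$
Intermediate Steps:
$L = 2 i \sqrt{1379}$ ($L = \sqrt{-5516} = 2 i \sqrt{1379} \approx 74.27 i$)
$\frac{L}{a{\left(-2 \right)}} = \frac{2 i \sqrt{1379}}{74} = 2 i \sqrt{1379} \cdot \frac{1}{74} = \frac{i \sqrt{1379}}{37}$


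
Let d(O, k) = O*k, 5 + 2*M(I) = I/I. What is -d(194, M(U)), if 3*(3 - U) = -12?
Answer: 388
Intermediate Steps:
U = 7 (U = 3 - ⅓*(-12) = 3 + 4 = 7)
M(I) = -2 (M(I) = -5/2 + (I/I)/2 = -5/2 + (½)*1 = -5/2 + ½ = -2)
-d(194, M(U)) = -194*(-2) = -1*(-388) = 388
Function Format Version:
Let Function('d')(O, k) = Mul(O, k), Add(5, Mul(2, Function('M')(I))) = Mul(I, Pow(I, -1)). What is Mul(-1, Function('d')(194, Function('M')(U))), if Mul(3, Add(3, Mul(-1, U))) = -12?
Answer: 388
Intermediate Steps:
U = 7 (U = Add(3, Mul(Rational(-1, 3), -12)) = Add(3, 4) = 7)
Function('M')(I) = -2 (Function('M')(I) = Add(Rational(-5, 2), Mul(Rational(1, 2), Mul(I, Pow(I, -1)))) = Add(Rational(-5, 2), Mul(Rational(1, 2), 1)) = Add(Rational(-5, 2), Rational(1, 2)) = -2)
Mul(-1, Function('d')(194, Function('M')(U))) = Mul(-1, Mul(194, -2)) = Mul(-1, -388) = 388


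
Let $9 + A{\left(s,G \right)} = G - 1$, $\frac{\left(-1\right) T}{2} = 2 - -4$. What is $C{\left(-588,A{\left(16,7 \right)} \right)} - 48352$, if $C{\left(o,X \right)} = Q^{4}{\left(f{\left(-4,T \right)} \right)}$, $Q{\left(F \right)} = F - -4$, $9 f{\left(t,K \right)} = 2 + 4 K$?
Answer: $- \frac{317227472}{6561} \approx -48351.0$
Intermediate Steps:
$T = -12$ ($T = - 2 \left(2 - -4\right) = - 2 \left(2 + 4\right) = \left(-2\right) 6 = -12$)
$f{\left(t,K \right)} = \frac{2}{9} + \frac{4 K}{9}$ ($f{\left(t,K \right)} = \frac{2 + 4 K}{9} = \frac{2}{9} + \frac{4 K}{9}$)
$Q{\left(F \right)} = 4 + F$ ($Q{\left(F \right)} = F + 4 = 4 + F$)
$A{\left(s,G \right)} = -10 + G$ ($A{\left(s,G \right)} = -9 + \left(G - 1\right) = -9 + \left(-1 + G\right) = -10 + G$)
$C{\left(o,X \right)} = \frac{10000}{6561}$ ($C{\left(o,X \right)} = \left(4 + \left(\frac{2}{9} + \frac{4}{9} \left(-12\right)\right)\right)^{4} = \left(4 + \left(\frac{2}{9} - \frac{16}{3}\right)\right)^{4} = \left(4 - \frac{46}{9}\right)^{4} = \left(- \frac{10}{9}\right)^{4} = \frac{10000}{6561}$)
$C{\left(-588,A{\left(16,7 \right)} \right)} - 48352 = \frac{10000}{6561} - 48352 = - \frac{317227472}{6561}$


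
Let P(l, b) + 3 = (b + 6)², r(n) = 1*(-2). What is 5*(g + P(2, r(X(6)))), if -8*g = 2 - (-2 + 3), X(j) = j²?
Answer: 515/8 ≈ 64.375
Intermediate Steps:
g = -⅛ (g = -(2 - (-2 + 3))/8 = -(2 - 1*1)/8 = -(2 - 1)/8 = -⅛*1 = -⅛ ≈ -0.12500)
r(n) = -2
P(l, b) = -3 + (6 + b)² (P(l, b) = -3 + (b + 6)² = -3 + (6 + b)²)
5*(g + P(2, r(X(6)))) = 5*(-⅛ + (-3 + (6 - 2)²)) = 5*(-⅛ + (-3 + 4²)) = 5*(-⅛ + (-3 + 16)) = 5*(-⅛ + 13) = 5*(103/8) = 515/8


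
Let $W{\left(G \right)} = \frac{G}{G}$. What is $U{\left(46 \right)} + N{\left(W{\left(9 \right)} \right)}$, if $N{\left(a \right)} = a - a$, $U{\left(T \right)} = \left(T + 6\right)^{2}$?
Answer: $2704$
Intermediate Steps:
$U{\left(T \right)} = \left(6 + T\right)^{2}$
$W{\left(G \right)} = 1$
$N{\left(a \right)} = 0$
$U{\left(46 \right)} + N{\left(W{\left(9 \right)} \right)} = \left(6 + 46\right)^{2} + 0 = 52^{2} + 0 = 2704 + 0 = 2704$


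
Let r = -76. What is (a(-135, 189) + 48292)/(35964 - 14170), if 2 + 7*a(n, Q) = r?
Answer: 168983/76279 ≈ 2.2153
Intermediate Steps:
a(n, Q) = -78/7 (a(n, Q) = -2/7 + (⅐)*(-76) = -2/7 - 76/7 = -78/7)
(a(-135, 189) + 48292)/(35964 - 14170) = (-78/7 + 48292)/(35964 - 14170) = (337966/7)/21794 = (337966/7)*(1/21794) = 168983/76279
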